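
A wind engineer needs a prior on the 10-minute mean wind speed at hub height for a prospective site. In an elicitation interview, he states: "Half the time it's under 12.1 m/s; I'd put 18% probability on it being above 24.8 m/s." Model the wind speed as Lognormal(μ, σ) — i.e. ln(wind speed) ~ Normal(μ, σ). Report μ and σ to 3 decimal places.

μ ≈ 2.493, σ ≈ 0.784

If T ~ Lognormal(μ,σ) then ln T ~ Normal(μ,σ), so the p-quantile of ln T is μ + z_p·σ.
ln(12.1) = 2.493 and ln(24.8) = 3.211; z_{0.5} = 0, z_{0.82} = 0.9154.
σ = (3.211 − 2.493)/(0.9154 − (0)) = 0.784.
μ = 2.493 − (0)·0.784 = 2.493.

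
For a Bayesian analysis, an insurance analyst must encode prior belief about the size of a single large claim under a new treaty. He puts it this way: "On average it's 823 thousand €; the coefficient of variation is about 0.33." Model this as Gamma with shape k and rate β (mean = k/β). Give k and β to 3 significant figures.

k ≈ 9.18, β ≈ 0.0112

For Gamma(k, rate β): mean = k/β, variance = k/β², so CV = 1/√k.
CV = 0.33, hence k = 1/CV² = 9.18.
Then β = k/mean = 9.18/823 = 0.0112.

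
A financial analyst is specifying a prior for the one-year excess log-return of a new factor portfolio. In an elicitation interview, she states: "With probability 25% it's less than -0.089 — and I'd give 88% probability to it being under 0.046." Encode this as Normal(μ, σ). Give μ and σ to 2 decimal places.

μ = -0.04, σ = 0.07

The p-quantile of Normal(μ,σ) is μ + z_p·σ, with z_{0.25} = -0.6745 and z_{0.88} = 1.175.
Eliminate σ: μ = (z₂·x₁ − z₁·x₂)/(z₂ − z₁) = (1.175·-0.089 − (-0.6745)·0.046)/1.849 = -0.04.
Then σ = (x₂ − x₁)/(z₂ − z₁) = (0.046 − -0.089)/1.849 = 0.07.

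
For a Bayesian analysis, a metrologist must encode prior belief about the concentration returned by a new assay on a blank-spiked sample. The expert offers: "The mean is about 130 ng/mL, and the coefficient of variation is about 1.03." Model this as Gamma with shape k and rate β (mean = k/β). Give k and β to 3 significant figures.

For Gamma(k, rate β): mean = k/β, variance = k/β², so CV = 1/√k.
CV = 1.03, hence k = 1/CV² = 0.943.
Then β = k/mean = 0.943/130 = 0.00725.

k ≈ 0.943, β ≈ 0.00725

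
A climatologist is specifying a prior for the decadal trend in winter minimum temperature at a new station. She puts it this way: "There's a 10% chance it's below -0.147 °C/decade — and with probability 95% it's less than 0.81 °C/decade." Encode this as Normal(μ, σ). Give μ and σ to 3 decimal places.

μ = 0.272, σ = 0.327

The p-quantile of Normal(μ,σ) is μ + z_p·σ, with z_{0.1} = -1.282 and z_{0.95} = 1.645.
Eliminate σ: μ = (z₂·x₁ − z₁·x₂)/(z₂ − z₁) = (1.645·-0.147 − (-1.282)·0.81)/2.926 = 0.272.
Then σ = (x₂ − x₁)/(z₂ − z₁) = (0.81 − -0.147)/2.926 = 0.327.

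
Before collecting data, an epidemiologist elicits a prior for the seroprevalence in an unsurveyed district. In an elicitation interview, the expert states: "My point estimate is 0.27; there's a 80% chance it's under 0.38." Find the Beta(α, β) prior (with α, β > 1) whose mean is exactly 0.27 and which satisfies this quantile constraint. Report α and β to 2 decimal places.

With mean 0.27 fixed, write α = 0.27s, β = 0.73s where s = α+β.
Need P(θ < 0.38) = 0.8 under Beta(0.27s, 0.73s). Normal approximation: (q−m)/√(m(1−m)/s) ≈ z_{0.8} = 0.842, so s ≈ 0.27·0.73·(0.842)²/(0.38−0.27)² = 11.5.
At s = 11.5: P(θ<0.38) ≈ 0.809. Adjusting to match 0.8 gives s ≈ 10.53.
So α = 0.27·10.53 ≈ 2.84, β = 0.73·10.53 ≈ 7.69.

α ≈ 2.84, β ≈ 7.69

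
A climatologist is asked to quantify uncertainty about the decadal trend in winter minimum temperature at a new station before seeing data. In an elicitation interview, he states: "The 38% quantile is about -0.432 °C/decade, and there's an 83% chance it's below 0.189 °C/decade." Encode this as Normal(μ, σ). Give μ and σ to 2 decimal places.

μ = -0.28, σ = 0.49

The p-quantile of Normal(μ,σ) is μ + z_p·σ, with z_{0.38} = -0.3055 and z_{0.83} = 0.9542.
Eliminate σ: μ = (z₂·x₁ − z₁·x₂)/(z₂ − z₁) = (0.9542·-0.432 − (-0.3055)·0.189)/1.26 = -0.28.
Then σ = (x₂ − x₁)/(z₂ − z₁) = (0.189 − -0.432)/1.26 = 0.49.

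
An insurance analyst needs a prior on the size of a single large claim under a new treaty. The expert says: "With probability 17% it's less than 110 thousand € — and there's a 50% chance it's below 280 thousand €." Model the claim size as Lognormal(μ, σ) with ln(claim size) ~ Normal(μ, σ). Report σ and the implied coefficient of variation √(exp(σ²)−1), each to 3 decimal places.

σ ≈ 0.979, CV ≈ 1.268

If T ~ Lognormal(μ,σ) then ln T ~ Normal(μ,σ), so the p-quantile of ln T is μ + z_p·σ.
ln(110) = 4.7 and ln(280) = 5.635; z_{0.17} = -0.9542, z_{0.5} = 0.
σ = (5.635 − 4.7)/(0 − (-0.9542)) = 0.979.
μ = 4.7 − (-0.9542)·0.979 = 5.635.
CV = √(exp(σ²)−1) = √(exp(0.9588)−1) = 1.268.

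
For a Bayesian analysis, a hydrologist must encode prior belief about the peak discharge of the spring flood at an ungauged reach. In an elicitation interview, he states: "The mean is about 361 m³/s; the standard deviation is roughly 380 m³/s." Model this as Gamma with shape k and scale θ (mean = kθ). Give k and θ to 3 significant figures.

k ≈ 0.902, θ ≈ 400

For Gamma(k, scale θ): mean = kθ, variance = kθ², so CV = 1/√k.
CV = SD/mean = 380/361 = 1.053, hence k = 1/CV² = 0.902.
Then θ = mean/k = 361/0.902 = 400.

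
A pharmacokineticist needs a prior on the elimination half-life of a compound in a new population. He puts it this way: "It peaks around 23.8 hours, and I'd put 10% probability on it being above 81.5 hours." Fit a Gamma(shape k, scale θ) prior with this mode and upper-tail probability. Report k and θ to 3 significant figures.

k ≈ 2.24, θ ≈ 19.2

Gamma(k,θ) with k>1 has mode (k−1)θ, so θ = 23.8/(k−1).
Need P(X < 81.5) = 0.9 with θ tied to k this way. Start at k = 2, θ = 23.8: P(X<81.5) ≈ 0.856.
Too low — raise k to concentrate. Iterating converges to k ≈ 2.24.
Then θ = 23.8/(2.24−1) ≈ 19.2.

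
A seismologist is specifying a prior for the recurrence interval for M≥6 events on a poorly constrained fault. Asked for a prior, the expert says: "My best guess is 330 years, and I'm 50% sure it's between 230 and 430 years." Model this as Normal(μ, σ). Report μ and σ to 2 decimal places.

A symmetric 50% interval runs μ ± z·σ with z = 0.6745.
Half-width = 100, so σ = 100/0.6745 = 148.26.
μ is the stated best guess, 330.00.

μ = 330.00, σ = 148.26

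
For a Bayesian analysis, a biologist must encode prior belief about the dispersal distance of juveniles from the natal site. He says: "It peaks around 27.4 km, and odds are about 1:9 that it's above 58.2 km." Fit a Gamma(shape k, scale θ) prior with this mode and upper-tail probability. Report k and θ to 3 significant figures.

Gamma(k,θ) with k>1 has mode (k−1)θ, so θ = 27.4/(k−1).
Need P(X < 58.2) = 0.9 with θ tied to k this way. Start at k = 2, θ = 27.4: P(X<58.2) ≈ 0.627.
Too low — raise k to concentrate. Iterating converges to k ≈ 4.39.
Then θ = 27.4/(4.39−1) ≈ 8.09.

k ≈ 4.39, θ ≈ 8.09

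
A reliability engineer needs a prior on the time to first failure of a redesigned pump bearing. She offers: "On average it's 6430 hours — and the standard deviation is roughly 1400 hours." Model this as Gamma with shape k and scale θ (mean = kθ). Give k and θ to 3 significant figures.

For Gamma(k, scale θ): mean = kθ, variance = kθ², so CV = 1/√k.
CV = SD/mean = 1400/6430 = 0.2177, hence k = 1/CV² = 21.1.
Then θ = mean/k = 6430/21.1 = 305.

k ≈ 21.1, θ ≈ 305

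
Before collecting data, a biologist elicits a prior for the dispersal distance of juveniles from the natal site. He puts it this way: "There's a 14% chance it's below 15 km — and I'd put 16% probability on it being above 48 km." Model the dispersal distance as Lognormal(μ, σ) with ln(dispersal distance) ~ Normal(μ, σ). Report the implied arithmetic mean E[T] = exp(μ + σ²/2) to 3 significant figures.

E[T] ≈ 32.2 km

If T ~ Lognormal(μ,σ) then ln T ~ Normal(μ,σ), so the p-quantile of ln T is μ + z_p·σ.
ln(15) = 2.708 and ln(48) = 3.871; z_{0.14} = -1.08, z_{0.84} = 0.9945.
σ = (3.871 − 2.708)/(0.9945 − (-1.08)) = 0.561.
μ = 2.708 − (-1.08)·0.561 = 3.314.
E[T] = exp(μ + σ²/2) = exp(3.314 + 0.1571) = 32.2 km.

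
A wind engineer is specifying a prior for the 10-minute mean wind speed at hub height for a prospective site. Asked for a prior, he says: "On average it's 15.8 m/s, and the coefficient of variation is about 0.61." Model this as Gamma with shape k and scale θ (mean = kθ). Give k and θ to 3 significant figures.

k ≈ 2.69, θ ≈ 5.88

For Gamma(k, scale θ): mean = kθ, variance = kθ², so CV = 1/√k.
CV = 0.61, hence k = 1/CV² = 2.69.
Then θ = mean/k = 15.8/2.69 = 5.88.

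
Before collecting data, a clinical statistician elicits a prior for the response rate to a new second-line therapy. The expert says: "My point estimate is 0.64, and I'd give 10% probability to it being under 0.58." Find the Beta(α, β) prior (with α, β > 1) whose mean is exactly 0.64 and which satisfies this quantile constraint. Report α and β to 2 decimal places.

With mean 0.64 fixed, write α = 0.64s, β = 0.36s where s = α+β.
Need P(θ < 0.58) = 0.1 under Beta(0.64s, 0.36s). Normal approximation: (q−m)/√(m(1−m)/s) ≈ z_{0.1} = -1.28, so s ≈ 0.64·0.36·(-1.28)²/(0.58−0.64)² = 105.1.
At s = 105.1: P(θ<0.58) ≈ 0.102. Adjusting to match 0.1 gives s ≈ 106.71.
So α = 0.64·106.71 ≈ 68.29, β = 0.36·106.71 ≈ 38.42.

α ≈ 68.29, β ≈ 38.42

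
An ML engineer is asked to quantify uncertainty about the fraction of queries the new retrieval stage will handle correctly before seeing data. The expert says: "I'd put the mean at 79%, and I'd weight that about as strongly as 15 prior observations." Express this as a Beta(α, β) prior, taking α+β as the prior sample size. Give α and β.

α = 11.85, β = 3.15

Under the effective-sample-size interpretation, Beta(α, β) has prior mean α/(α+β) and prior sample size α+β.
So α+β = 15 and α/(α+β) = 0.79, giving α = 0.79·15 = 11.85 and β = 15 − 11.85 = 3.15.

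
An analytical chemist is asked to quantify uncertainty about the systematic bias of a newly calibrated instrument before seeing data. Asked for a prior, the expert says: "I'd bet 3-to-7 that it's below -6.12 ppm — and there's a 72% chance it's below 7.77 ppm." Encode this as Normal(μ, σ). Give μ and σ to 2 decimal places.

For Normal(μ,σ), the p-quantile is μ + z_p·σ. Here z_{0.3} = -0.5244, z_{0.72} = 0.5828.
So -6.12 = μ − 0.5244σ and 7.77 = μ + 0.5828σ.
Subtracting: σ = (7.77 − -6.12)/(0.5828 − (-0.5244)) = 12.54.
Then μ = -6.12 − (-0.5244)·12.54 = 0.46.

μ = 0.46, σ = 12.54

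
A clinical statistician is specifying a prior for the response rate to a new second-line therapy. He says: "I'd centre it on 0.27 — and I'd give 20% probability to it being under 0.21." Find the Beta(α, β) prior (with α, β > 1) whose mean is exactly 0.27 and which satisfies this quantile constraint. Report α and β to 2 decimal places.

With mean 0.27 fixed, write α = 0.27s, β = 0.73s where s = α+β.
Need P(θ < 0.21) = 0.2 under Beta(0.27s, 0.73s). Normal approximation: (q−m)/√(m(1−m)/s) ≈ z_{0.2} = -0.842, so s ≈ 0.27·0.73·(-0.842)²/(0.21−0.27)² = 38.8.
At s = 38.8: P(θ<0.21) ≈ 0.204. Adjusting to match 0.2 gives s ≈ 39.97.
So α = 0.27·39.97 ≈ 10.79, β = 0.73·39.97 ≈ 29.18.

α ≈ 10.79, β ≈ 29.18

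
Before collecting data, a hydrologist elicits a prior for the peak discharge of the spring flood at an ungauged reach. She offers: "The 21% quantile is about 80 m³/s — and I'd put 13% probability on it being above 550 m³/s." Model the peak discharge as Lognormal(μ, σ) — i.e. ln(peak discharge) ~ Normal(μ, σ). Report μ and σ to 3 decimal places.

If T ~ Lognormal(μ,σ) then ln T ~ Normal(μ,σ), so the p-quantile of ln T is μ + z_p·σ.
ln(80) = 4.382 and ln(550) = 6.31; z_{0.21} = -0.8064, z_{0.87} = 1.126.
σ = (6.31 − 4.382)/(1.126 − (-0.8064)) = 0.997.
μ = 4.382 − (-0.8064)·0.997 = 5.186.

μ ≈ 5.186, σ ≈ 0.997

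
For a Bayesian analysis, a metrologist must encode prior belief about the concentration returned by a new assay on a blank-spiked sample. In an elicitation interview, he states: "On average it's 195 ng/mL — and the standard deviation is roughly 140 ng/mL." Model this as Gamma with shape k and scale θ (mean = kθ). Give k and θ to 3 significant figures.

For Gamma(k, scale θ): mean = kθ, variance = kθ², so CV = 1/√k.
CV = SD/mean = 140/195 = 0.7179, hence k = 1/CV² = 1.94.
Then θ = mean/k = 195/1.94 = 101.

k ≈ 1.94, θ ≈ 101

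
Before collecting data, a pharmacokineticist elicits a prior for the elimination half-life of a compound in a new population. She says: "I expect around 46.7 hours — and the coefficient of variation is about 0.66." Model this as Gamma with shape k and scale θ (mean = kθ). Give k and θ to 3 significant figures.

k ≈ 2.3, θ ≈ 20.3

For Gamma(k, scale θ): mean = kθ, variance = kθ², so CV = 1/√k.
CV = 0.66, hence k = 1/CV² = 2.3.
Then θ = mean/k = 46.7/2.3 = 20.3.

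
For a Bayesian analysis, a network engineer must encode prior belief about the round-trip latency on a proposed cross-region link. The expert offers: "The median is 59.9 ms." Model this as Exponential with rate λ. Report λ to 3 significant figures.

λ ≈ 0.0116

Exponential median = ln 2 / λ, so λ = ln 2 / 59.9 = 0.0116.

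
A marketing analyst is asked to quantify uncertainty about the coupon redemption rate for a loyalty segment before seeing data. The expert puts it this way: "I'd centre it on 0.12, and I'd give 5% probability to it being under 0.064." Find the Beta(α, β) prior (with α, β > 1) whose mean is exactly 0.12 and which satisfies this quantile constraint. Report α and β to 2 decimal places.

α ≈ 8.65, β ≈ 63.46

With mean 0.12 fixed, write α = 0.12s, β = 0.88s where s = α+β.
Need P(θ < 0.064) = 0.05 under Beta(0.12s, 0.88s). Normal approximation: (q−m)/√(m(1−m)/s) ≈ z_{0.05} = -1.64, so s ≈ 0.12·0.88·(-1.64)²/(0.064−0.12)² = 91.1.
At s = 91.1: P(θ<0.064) ≈ 0.031. Adjusting to match 0.05 gives s ≈ 72.12.
So α = 0.12·72.12 ≈ 8.65, β = 0.88·72.12 ≈ 63.46.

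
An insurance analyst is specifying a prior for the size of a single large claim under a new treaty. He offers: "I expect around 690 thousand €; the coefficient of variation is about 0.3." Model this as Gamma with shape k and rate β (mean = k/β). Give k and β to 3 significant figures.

k ≈ 11.1, β ≈ 0.0161

For Gamma(k, rate β): mean = k/β, variance = k/β², so CV = 1/√k.
CV = 0.3, hence k = 1/CV² = 11.1.
Then β = k/mean = 11.1/690 = 0.0161.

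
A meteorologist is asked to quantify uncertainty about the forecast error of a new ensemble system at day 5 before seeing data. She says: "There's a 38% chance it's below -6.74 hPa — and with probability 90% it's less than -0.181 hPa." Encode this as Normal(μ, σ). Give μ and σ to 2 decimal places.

For Normal(μ,σ), the p-quantile is μ + z_p·σ. Here z_{0.38} = -0.3055, z_{0.9} = 1.282.
So -6.74 = μ − 0.3055σ and -0.181 = μ + 1.282σ.
Subtracting: σ = (-0.181 − -6.74)/(1.282 − (-0.3055)) = 4.13.
Then μ = -6.74 − (-0.3055)·4.13 = -5.48.

μ = -5.48, σ = 4.13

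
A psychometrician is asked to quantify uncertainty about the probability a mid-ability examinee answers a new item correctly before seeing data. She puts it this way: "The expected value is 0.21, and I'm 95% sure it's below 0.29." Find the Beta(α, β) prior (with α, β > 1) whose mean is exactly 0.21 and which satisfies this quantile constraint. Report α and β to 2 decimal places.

α ≈ 16.17, β ≈ 60.82

With mean 0.21 fixed, write α = 0.21s, β = 0.79s where s = α+β.
Need P(θ < 0.29) = 0.95 under Beta(0.21s, 0.79s). Normal approximation: (q−m)/√(m(1−m)/s) ≈ z_{0.95} = 1.64, so s ≈ 0.21·0.79·(1.64)²/(0.29−0.21)² = 70.1.
At s = 70.1: P(θ<0.29) ≈ 0.942. Adjusting to match 0.95 gives s ≈ 76.99.
So α = 0.21·76.99 ≈ 16.17, β = 0.79·76.99 ≈ 60.82.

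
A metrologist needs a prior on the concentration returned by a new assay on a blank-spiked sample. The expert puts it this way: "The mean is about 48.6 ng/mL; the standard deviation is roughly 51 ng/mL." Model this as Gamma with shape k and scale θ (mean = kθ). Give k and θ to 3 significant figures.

k ≈ 0.908, θ ≈ 53.5

For Gamma(k, scale θ): mean = kθ, variance = kθ², so CV = 1/√k.
CV = SD/mean = 51/48.6 = 1.049, hence k = 1/CV² = 0.908.
Then θ = mean/k = 48.6/0.908 = 53.5.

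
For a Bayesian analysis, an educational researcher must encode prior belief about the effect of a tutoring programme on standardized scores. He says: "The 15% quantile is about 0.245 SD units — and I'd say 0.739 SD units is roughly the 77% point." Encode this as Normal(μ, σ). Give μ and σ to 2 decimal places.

The p-quantile of Normal(μ,σ) is μ + z_p·σ, with z_{0.15} = -1.036 and z_{0.77} = 0.7388.
Eliminate σ: μ = (z₂·x₁ − z₁·x₂)/(z₂ − z₁) = (0.7388·0.245 − (-1.036)·0.739)/1.775 = 0.53.
Then σ = (x₂ − x₁)/(z₂ − z₁) = (0.739 − 0.245)/1.775 = 0.28.

μ = 0.53, σ = 0.28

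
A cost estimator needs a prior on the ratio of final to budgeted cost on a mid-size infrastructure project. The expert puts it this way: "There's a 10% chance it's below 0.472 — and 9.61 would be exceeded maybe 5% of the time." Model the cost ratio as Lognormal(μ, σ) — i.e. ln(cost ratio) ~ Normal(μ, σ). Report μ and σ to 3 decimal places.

If T ~ Lognormal(μ,σ) then ln T ~ Normal(μ,σ), so the p-quantile of ln T is μ + z_p·σ.
ln(0.472) = -0.7508 and ln(9.61) = 2.263; z_{0.1} = -1.282, z_{0.95} = 1.645.
σ = (2.263 − -0.7508)/(1.645 − (-1.282)) = 1.030.
μ = -0.7508 − (-1.282)·1.030 = 0.569.

μ ≈ 0.569, σ ≈ 1.030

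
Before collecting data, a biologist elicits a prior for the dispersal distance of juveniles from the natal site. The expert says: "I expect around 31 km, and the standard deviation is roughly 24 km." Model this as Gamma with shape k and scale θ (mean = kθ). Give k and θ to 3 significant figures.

k ≈ 1.67, θ ≈ 18.6

For Gamma(k, scale θ): mean = kθ, variance = kθ², so CV = 1/√k.
CV = SD/mean = 24/31 = 0.7742, hence k = 1/CV² = 1.67.
Then θ = mean/k = 31/1.67 = 18.6.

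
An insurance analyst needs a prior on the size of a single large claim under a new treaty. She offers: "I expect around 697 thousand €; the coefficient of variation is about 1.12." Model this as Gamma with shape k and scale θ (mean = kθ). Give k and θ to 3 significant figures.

For Gamma(k, scale θ): mean = kθ, variance = kθ², so CV = 1/√k.
CV = 1.12, hence k = 1/CV² = 0.797.
Then θ = mean/k = 697/0.797 = 874.

k ≈ 0.797, θ ≈ 874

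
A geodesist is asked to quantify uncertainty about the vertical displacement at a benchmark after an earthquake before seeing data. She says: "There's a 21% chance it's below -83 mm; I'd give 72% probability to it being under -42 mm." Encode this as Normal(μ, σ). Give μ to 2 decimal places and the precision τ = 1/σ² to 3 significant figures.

μ = -59.20, τ = 0.00115

For Normal(μ,σ), the p-quantile is μ + z_p·σ. Here z_{0.21} = -0.8064, z_{0.72} = 0.5828.
So -83 = μ − 0.8064σ and -42 = μ + 0.5828σ.
Subtracting: σ = (-42 − -83)/(0.5828 − (-0.8064)) = 29.51.
Then μ = -83 − (-0.8064)·29.51 = -59.20.
Precision τ = 1/σ² = 1/29.51² = 0.00115.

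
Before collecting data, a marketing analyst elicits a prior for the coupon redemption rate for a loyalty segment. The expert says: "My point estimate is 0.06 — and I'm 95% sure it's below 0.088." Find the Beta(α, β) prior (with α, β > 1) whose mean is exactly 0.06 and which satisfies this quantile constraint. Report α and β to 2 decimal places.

α ≈ 13.52, β ≈ 211.87

With mean 0.06 fixed, write α = 0.06s, β = 0.94s where s = α+β.
Need P(θ < 0.088) = 0.95 under Beta(0.06s, 0.94s). Normal approximation: (q−m)/√(m(1−m)/s) ≈ z_{0.95} = 1.64, so s ≈ 0.06·0.94·(1.64)²/(0.088−0.06)² = 194.6.
At s = 194.6: P(θ<0.088) ≈ 0.938. Adjusting to match 0.95 gives s ≈ 225.39.
So α = 0.06·225.39 ≈ 13.52, β = 0.94·225.39 ≈ 211.87.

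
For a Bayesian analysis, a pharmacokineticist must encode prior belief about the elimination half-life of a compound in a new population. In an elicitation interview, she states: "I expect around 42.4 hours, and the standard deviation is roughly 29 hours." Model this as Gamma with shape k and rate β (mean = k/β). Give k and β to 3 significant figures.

k ≈ 2.14, β ≈ 0.0504

For Gamma(k, rate β): mean = k/β, variance = k/β², so CV = 1/√k.
CV = SD/mean = 29/42.4 = 0.684, hence k = 1/CV² = 2.14.
Then β = k/mean = 2.14/42.4 = 0.0504.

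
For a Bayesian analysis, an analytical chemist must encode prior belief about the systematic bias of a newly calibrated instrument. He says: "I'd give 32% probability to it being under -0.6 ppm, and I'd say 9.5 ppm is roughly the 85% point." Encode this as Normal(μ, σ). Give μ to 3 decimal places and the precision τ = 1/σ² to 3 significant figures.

For Normal(μ,σ), the p-quantile is μ + z_p·σ. Here z_{0.32} = -0.4677, z_{0.85} = 1.036.
So -0.6 = μ − 0.4677σ and 9.5 = μ + 1.036σ.
Subtracting: σ = (9.5 − -0.6)/(1.036 − (-0.4677)) = 6.715.
Then μ = -0.6 − (-0.4677)·6.715 = 2.541.
Precision τ = 1/σ² = 1/6.715² = 0.0222.

μ = 2.541, τ = 0.0222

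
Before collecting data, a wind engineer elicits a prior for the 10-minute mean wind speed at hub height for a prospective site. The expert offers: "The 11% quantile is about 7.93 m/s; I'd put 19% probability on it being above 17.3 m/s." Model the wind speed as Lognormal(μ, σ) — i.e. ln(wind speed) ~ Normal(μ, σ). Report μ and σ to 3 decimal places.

μ ≈ 2.525, σ ≈ 0.371

If T ~ Lognormal(μ,σ) then ln T ~ Normal(μ,σ), so the p-quantile of ln T is μ + z_p·σ.
ln(7.93) = 2.071 and ln(17.3) = 2.851; z_{0.11} = -1.227, z_{0.81} = 0.8779.
σ = (2.851 − 2.071)/(0.8779 − (-1.227)) = 0.371.
μ = 2.071 − (-1.227)·0.371 = 2.525.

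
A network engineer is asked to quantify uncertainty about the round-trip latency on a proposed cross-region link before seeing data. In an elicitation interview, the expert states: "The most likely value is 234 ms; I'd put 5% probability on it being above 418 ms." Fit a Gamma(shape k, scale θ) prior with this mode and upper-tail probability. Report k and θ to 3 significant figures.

k ≈ 9.28, θ ≈ 28.3

Gamma(k,θ) with k>1 has mode (k−1)θ, so θ = 234/(k−1).
Need P(X < 418) = 0.95 with θ tied to k this way. Start at k = 2, θ = 234: P(X<418) ≈ 0.533.
Too low — raise k to concentrate. Iterating converges to k ≈ 9.28.
Then θ = 234/(9.28−1) ≈ 28.3.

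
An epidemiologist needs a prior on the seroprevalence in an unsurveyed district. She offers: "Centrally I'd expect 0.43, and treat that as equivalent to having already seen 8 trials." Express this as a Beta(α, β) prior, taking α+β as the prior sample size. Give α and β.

Under the effective-sample-size interpretation, Beta(α, β) has prior mean α/(α+β) and prior sample size α+β.
So α+β = 8 and α/(α+β) = 0.43, giving α = 0.43·8 = 3.44 and β = 8 − 3.44 = 4.56.

α = 3.44, β = 4.56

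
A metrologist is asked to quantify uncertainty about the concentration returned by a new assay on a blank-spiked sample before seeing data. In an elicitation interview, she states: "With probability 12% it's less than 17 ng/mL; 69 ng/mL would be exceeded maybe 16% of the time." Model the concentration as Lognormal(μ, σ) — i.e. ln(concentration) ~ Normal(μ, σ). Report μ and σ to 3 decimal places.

If T ~ Lognormal(μ,σ) then ln T ~ Normal(μ,σ), so the p-quantile of ln T is μ + z_p·σ.
ln(17) = 2.833 and ln(69) = 4.234; z_{0.12} = -1.175, z_{0.84} = 0.9945.
σ = (4.234 − 2.833)/(0.9945 − (-1.175)) = 0.646.
μ = 2.833 − (-1.175)·0.646 = 3.592.

μ ≈ 3.592, σ ≈ 0.646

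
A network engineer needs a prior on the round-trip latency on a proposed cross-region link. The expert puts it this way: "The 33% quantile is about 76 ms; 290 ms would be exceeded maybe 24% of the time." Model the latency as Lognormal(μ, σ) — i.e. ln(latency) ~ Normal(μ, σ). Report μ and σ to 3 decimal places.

μ ≈ 4.845, σ ≈ 1.168

If T ~ Lognormal(μ,σ) then ln T ~ Normal(μ,σ), so the p-quantile of ln T is μ + z_p·σ.
ln(76) = 4.331 and ln(290) = 5.67; z_{0.33} = -0.4399, z_{0.76} = 0.7063.
σ = (5.67 − 4.331)/(0.7063 − (-0.4399)) = 1.168.
μ = 4.331 − (-0.4399)·1.168 = 4.845.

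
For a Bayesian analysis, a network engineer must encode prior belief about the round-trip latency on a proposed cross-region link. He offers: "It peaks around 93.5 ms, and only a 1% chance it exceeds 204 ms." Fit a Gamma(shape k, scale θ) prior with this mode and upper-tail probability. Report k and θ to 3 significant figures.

k ≈ 8.93, θ ≈ 11.8

Gamma(k,θ) with k>1 has mode (k−1)θ, so θ = 93.5/(k−1).
Need P(X < 204) = 0.99 with θ tied to k this way. Start at k = 2, θ = 93.5: P(X<204) ≈ 0.641.
Too low — raise k to concentrate. Iterating converges to k ≈ 8.93.
Then θ = 93.5/(8.93−1) ≈ 11.8.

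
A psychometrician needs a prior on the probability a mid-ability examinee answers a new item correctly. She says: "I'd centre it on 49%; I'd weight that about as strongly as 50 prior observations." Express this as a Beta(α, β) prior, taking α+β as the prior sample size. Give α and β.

α = 24.5, β = 25.5

Under the effective-sample-size interpretation, Beta(α, β) has prior mean α/(α+β) and prior sample size α+β.
So α+β = 50 and α/(α+β) = 0.49, giving α = 0.49·50 = 24.5 and β = 50 − 24.5 = 25.5.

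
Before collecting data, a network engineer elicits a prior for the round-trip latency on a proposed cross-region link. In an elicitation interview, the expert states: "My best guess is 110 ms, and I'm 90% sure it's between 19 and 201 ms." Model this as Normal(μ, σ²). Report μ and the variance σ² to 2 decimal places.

A symmetric 90% interval runs μ ± z·σ with z = 1.645.
Half-width = 91, so σ = 91/1.645 = 55.324 and σ² = 3060.75.
μ is the stated best guess, 110.00.

μ = 110.00, σ² = 3060.75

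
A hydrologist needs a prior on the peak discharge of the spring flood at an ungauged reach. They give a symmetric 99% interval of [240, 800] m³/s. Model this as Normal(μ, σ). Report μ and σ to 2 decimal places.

A symmetric 99% interval runs μ ± z·σ with z = 2.576.
Half-width = 280, so σ = 280/2.576 = 108.70.
μ is the interval midpoint, 520.00.

μ = 520.00, σ = 108.70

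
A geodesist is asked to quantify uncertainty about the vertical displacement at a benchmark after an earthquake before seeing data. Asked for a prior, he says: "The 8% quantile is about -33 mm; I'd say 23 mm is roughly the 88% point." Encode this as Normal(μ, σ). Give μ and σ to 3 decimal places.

For Normal(μ,σ), the p-quantile is μ + z_p·σ. Here z_{0.08} = -1.405, z_{0.88} = 1.175.
So -33 = μ − 1.405σ and 23 = μ + 1.175σ.
Subtracting: σ = (23 − -33)/(1.175 − (-1.405)) = 21.705.
Then μ = -33 − (-1.405)·21.705 = -2.503.

μ = -2.503, σ = 21.705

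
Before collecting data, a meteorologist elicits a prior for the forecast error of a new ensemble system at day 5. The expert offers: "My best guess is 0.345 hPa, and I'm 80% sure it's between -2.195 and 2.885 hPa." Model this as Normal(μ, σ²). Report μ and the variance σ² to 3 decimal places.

μ = 0.345, σ² = 3.928

A symmetric 80% interval runs μ ± z·σ with z = 1.282.
Half-width = 2.54, so σ = 2.54/1.282 = 1.9820 and σ² = 3.928.
μ is the stated best guess, 0.345.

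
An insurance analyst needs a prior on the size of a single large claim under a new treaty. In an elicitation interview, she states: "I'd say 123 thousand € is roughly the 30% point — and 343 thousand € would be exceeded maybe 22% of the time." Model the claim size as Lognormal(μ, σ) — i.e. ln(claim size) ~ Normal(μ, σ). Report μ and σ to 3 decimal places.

μ ≈ 5.227, σ ≈ 0.791

If T ~ Lognormal(μ,σ) then ln T ~ Normal(μ,σ), so the p-quantile of ln T is μ + z_p·σ.
ln(123) = 4.812 and ln(343) = 5.838; z_{0.3} = -0.5244, z_{0.78} = 0.7722.
σ = (5.838 − 4.812)/(0.7722 − (-0.5244)) = 0.791.
μ = 4.812 − (-0.5244)·0.791 = 5.227.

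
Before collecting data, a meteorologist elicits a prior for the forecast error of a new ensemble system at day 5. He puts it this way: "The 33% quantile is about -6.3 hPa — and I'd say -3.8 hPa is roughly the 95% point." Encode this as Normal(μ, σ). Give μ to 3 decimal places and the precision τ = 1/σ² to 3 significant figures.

μ = -5.772, τ = 0.695

The p-quantile of Normal(μ,σ) is μ + z_p·σ, with z_{0.33} = -0.4399 and z_{0.95} = 1.645.
Eliminate σ: μ = (z₂·x₁ − z₁·x₂)/(z₂ − z₁) = (1.645·-6.3 − (-0.4399)·-3.8)/2.085 = -5.772.
Then σ = (x₂ − x₁)/(z₂ − z₁) = (-3.8 − -6.3)/2.085 = 1.199.
Precision τ = 1/σ² = 1/1.199² = 0.695.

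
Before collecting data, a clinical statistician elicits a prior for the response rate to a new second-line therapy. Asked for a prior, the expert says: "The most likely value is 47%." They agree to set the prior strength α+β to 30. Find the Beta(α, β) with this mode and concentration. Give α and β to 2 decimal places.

α = 14.16, β = 15.84

For α,β > 1 the Beta mode is (α−1)/(α+β−2). With α+β = 30, the mode is (α−1)/28.
Set (α−1)/28 = 0.47 → α = 1 + 0.47·28 = 14.16.
β = 30 − α = 15.84.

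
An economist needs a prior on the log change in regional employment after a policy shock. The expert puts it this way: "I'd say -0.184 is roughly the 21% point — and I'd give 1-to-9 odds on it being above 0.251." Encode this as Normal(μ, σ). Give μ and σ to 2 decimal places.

μ = -0.02, σ = 0.21

For Normal(μ,σ), the p-quantile is μ + z_p·σ. Here z_{0.21} = -0.8064, z_{0.9} = 1.282.
So -0.184 = μ − 0.8064σ and 0.251 = μ + 1.282σ.
Subtracting: σ = (0.251 − -0.184)/(1.282 − (-0.8064)) = 0.21.
Then μ = -0.184 − (-0.8064)·0.21 = -0.02.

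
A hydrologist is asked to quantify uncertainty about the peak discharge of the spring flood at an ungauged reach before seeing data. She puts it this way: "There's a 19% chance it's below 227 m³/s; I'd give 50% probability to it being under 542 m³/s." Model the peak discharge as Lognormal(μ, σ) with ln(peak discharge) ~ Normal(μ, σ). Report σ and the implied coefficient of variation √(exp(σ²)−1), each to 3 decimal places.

σ ≈ 0.991, CV ≈ 1.293

If T ~ Lognormal(μ,σ) then ln T ~ Normal(μ,σ), so the p-quantile of ln T is μ + z_p·σ.
ln(227) = 5.425 and ln(542) = 6.295; z_{0.19} = -0.8779, z_{0.5} = 0.
σ = (6.295 − 5.425)/(0 − (-0.8779)) = 0.991.
μ = 5.425 − (-0.8779)·0.991 = 6.295.
CV = √(exp(σ²)−1) = √(exp(0.9828)−1) = 1.293.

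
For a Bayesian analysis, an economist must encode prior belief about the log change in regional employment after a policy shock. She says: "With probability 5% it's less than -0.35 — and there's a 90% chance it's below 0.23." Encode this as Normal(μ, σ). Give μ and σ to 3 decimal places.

For Normal(μ,σ), the p-quantile is μ + z_p·σ. Here z_{0.05} = -1.645, z_{0.9} = 1.282.
So -0.35 = μ − 1.645σ and 0.23 = μ + 1.282σ.
Subtracting: σ = (0.23 − -0.35)/(1.282 − (-1.645)) = 0.198.
Then μ = -0.35 − (-1.645)·0.198 = -0.024.

μ = -0.024, σ = 0.198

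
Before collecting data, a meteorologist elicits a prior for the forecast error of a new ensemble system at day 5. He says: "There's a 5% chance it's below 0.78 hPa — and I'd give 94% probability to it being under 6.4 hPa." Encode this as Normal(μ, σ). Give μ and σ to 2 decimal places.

μ = 3.67, σ = 1.76

The p-quantile of Normal(μ,σ) is μ + z_p·σ, with z_{0.05} = -1.645 and z_{0.94} = 1.555.
Eliminate σ: μ = (z₂·x₁ − z₁·x₂)/(z₂ − z₁) = (1.555·0.78 − (-1.645)·6.4)/3.2 = 3.67.
Then σ = (x₂ − x₁)/(z₂ − z₁) = (6.4 − 0.78)/3.2 = 1.76.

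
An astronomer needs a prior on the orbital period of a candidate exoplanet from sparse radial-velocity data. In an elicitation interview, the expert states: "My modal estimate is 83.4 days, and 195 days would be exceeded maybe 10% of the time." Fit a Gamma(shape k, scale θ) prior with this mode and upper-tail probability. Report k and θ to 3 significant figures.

k ≈ 3.67, θ ≈ 31.3

Gamma(k,θ) with k>1 has mode (k−1)θ, so θ = 83.4/(k−1).
Need P(X < 195) = 0.9 with θ tied to k this way. Start at k = 2, θ = 83.4: P(X<195) ≈ 0.678.
Too low — raise k to concentrate. Iterating converges to k ≈ 3.67.
Then θ = 83.4/(3.67−1) ≈ 31.3.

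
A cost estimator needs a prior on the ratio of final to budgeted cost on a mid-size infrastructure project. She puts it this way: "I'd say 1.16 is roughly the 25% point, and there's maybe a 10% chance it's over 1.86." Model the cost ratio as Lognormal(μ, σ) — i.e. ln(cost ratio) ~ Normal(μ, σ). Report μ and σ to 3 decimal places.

μ ≈ 0.311, σ ≈ 0.241

If T ~ Lognormal(μ,σ) then ln T ~ Normal(μ,σ), so the p-quantile of ln T is μ + z_p·σ.
ln(1.16) = 0.1484 and ln(1.86) = 0.6206; z_{0.25} = -0.6745, z_{0.9} = 1.282.
σ = (0.6206 − 0.1484)/(1.282 − (-0.6745)) = 0.241.
μ = 0.1484 − (-0.6745)·0.241 = 0.311.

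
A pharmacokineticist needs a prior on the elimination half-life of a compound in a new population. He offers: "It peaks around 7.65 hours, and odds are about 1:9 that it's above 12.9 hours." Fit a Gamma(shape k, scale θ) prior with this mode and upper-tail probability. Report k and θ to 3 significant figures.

Gamma(k,θ) with k>1 has mode (k−1)θ, so θ = 7.65/(k−1).
Need P(X < 12.9) = 0.9 with θ tied to k this way. Start at k = 2, θ = 7.65: P(X<12.9) ≈ 0.502.
Too low — raise k to concentrate. Iterating converges to k ≈ 7.93.
Then θ = 7.65/(7.93−1) ≈ 1.1.

k ≈ 7.93, θ ≈ 1.1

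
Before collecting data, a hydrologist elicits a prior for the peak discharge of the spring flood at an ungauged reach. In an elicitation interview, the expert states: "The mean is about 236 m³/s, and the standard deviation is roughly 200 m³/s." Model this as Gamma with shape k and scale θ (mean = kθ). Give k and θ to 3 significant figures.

k ≈ 1.39, θ ≈ 169

For Gamma(k, scale θ): mean = kθ, variance = kθ², so CV = 1/√k.
CV = SD/mean = 200/236 = 0.8475, hence k = 1/CV² = 1.39.
Then θ = mean/k = 236/1.39 = 169.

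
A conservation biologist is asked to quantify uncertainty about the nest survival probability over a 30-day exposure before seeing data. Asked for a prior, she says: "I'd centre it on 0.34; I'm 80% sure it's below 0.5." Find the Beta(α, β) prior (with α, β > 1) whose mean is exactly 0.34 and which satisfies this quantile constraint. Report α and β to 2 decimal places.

With mean 0.34 fixed, write α = 0.34s, β = 0.66s where s = α+β.
Need P(θ < 0.5) = 0.8 under Beta(0.34s, 0.66s). Normal approximation: (q−m)/√(m(1−m)/s) ≈ z_{0.8} = 0.842, so s ≈ 0.34·0.66·(0.842)²/(0.5−0.34)² = 6.2.
At s = 6.2: P(θ<0.5) ≈ 0.806. Adjusting to match 0.8 gives s ≈ 5.85.
So α = 0.34·5.85 ≈ 1.99, β = 0.66·5.85 ≈ 3.86.

α ≈ 1.99, β ≈ 3.86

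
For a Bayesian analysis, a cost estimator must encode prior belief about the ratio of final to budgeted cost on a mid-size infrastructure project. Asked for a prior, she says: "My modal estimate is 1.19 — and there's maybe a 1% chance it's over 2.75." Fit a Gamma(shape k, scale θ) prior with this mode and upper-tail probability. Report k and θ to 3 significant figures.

Gamma(k,θ) with k>1 has mode (k−1)θ, so θ = 1.19/(k−1).
Need P(X < 2.75) = 0.99 with θ tied to k this way. Start at k = 2, θ = 1.19: P(X<2.75) ≈ 0.672.
Too low — raise k to concentrate. Iterating converges to k ≈ 7.8.
Then θ = 1.19/(7.8−1) ≈ 0.175.

k ≈ 7.8, θ ≈ 0.175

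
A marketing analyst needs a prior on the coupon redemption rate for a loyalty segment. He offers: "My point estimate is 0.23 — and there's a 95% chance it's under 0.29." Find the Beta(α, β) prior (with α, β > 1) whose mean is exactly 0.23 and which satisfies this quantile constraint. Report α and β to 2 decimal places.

α ≈ 32.66, β ≈ 109.35

With mean 0.23 fixed, write α = 0.23s, β = 0.77s where s = α+β.
Need P(θ < 0.29) = 0.95 under Beta(0.23s, 0.77s). Normal approximation: (q−m)/√(m(1−m)/s) ≈ z_{0.95} = 1.64, so s ≈ 0.23·0.77·(1.64)²/(0.29−0.23)² = 133.1.
At s = 133.1: P(θ<0.29) ≈ 0.945. Adjusting to match 0.95 gives s ≈ 142.01.
So α = 0.23·142.01 ≈ 32.66, β = 0.77·142.01 ≈ 109.35.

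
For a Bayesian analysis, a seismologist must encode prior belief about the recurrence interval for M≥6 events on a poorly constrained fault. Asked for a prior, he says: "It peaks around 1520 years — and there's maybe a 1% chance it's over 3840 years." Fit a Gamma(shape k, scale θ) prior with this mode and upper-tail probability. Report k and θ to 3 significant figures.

Gamma(k,θ) with k>1 has mode (k−1)θ, so θ = 1520/(k−1).
Need P(X < 3840) = 0.99 with θ tied to k this way. Start at k = 2, θ = 1520: P(X<3840) ≈ 0.718.
Too low — raise k to concentrate. Iterating converges to k ≈ 6.45.
Then θ = 1520/(6.45−1) ≈ 279.

k ≈ 6.45, θ ≈ 279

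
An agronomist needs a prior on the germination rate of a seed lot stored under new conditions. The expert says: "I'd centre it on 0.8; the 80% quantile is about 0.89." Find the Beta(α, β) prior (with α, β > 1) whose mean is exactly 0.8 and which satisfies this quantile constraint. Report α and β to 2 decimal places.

α ≈ 11.55, β ≈ 2.89

With mean 0.8 fixed, write α = 0.8s, β = 0.2s where s = α+β.
Need P(θ < 0.89) = 0.8 under Beta(0.8s, 0.2s). Normal approximation: (q−m)/√(m(1−m)/s) ≈ z_{0.8} = 0.842, so s ≈ 0.8·0.2·(0.842)²/(0.89−0.8)² = 14.0.
At s = 14.0: P(θ<0.89) ≈ 0.795. Adjusting to match 0.8 gives s ≈ 14.44.
So α = 0.8·14.44 ≈ 11.55, β = 0.2·14.44 ≈ 2.89.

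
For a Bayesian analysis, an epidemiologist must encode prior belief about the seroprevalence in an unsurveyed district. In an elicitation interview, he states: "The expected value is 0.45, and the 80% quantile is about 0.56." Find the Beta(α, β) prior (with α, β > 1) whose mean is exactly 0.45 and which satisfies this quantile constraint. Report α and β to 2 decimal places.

α ≈ 6.50, β ≈ 7.95

With mean 0.45 fixed, write α = 0.45s, β = 0.55s where s = α+β.
Need P(θ < 0.56) = 0.8 under Beta(0.45s, 0.55s). Normal approximation: (q−m)/√(m(1−m)/s) ≈ z_{0.8} = 0.842, so s ≈ 0.45·0.55·(0.842)²/(0.56−0.45)² = 14.5.
At s = 14.5: P(θ<0.56) ≈ 0.800. Adjusting to match 0.8 gives s ≈ 14.45.
So α = 0.45·14.45 ≈ 6.50, β = 0.55·14.45 ≈ 7.95.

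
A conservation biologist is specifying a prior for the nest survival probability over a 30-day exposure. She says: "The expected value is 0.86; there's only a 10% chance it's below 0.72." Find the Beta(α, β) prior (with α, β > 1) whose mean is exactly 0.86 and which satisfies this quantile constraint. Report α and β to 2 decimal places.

With mean 0.86 fixed, write α = 0.86s, β = 0.14s where s = α+β.
Need P(θ < 0.72) = 0.1 under Beta(0.86s, 0.14s). Normal approximation: (q−m)/√(m(1−m)/s) ≈ z_{0.1} = -1.28, so s ≈ 0.86·0.14·(-1.28)²/(0.72−0.86)² = 10.1.
At s = 10.1: P(θ<0.72) ≈ 0.107. Adjusting to match 0.1 gives s ≈ 10.96.
So α = 0.86·10.96 ≈ 9.43, β = 0.14·10.96 ≈ 1.53.

α ≈ 9.43, β ≈ 1.53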